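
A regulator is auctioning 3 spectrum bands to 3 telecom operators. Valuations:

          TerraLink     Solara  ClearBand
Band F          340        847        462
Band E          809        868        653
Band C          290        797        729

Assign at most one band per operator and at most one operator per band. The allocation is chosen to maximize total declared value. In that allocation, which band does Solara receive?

Solara receives Band F.

Optimal: TerraLink→Band E ($809M), Solara→Band F ($847M), ClearBand→Band C ($729M) — total 809+847+729 = $2385M.
Max-entry greedy (repeatedly take the single best remaining cell) gives $1937M, worse by 448.
Next-best assignment: TerraLink→Band E, Solara→Band C, ClearBand→Band F = $2068M.
Checked against all permutations: $2385M is optimal.
Solara's own top band is Band E ($868M), but forcing Solara→Band E and reassigning the rest optimally gives only $1937M — worse by 448.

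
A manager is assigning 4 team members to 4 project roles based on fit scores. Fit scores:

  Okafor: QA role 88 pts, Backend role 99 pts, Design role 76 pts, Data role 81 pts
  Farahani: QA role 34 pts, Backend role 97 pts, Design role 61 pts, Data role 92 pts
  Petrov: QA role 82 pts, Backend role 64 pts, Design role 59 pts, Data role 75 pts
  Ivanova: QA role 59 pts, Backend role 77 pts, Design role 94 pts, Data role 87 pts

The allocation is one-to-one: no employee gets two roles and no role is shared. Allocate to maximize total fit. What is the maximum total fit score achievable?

Optimal: Okafor→Backend role (99 pts), Farahani→Data role (92 pts), Petrov→QA role (82 pts), Ivanova→Design role (94 pts) — total 99+92+82+94 = 367 pts.
Every other assignment is strictly worse.

Maximum total: 367 pts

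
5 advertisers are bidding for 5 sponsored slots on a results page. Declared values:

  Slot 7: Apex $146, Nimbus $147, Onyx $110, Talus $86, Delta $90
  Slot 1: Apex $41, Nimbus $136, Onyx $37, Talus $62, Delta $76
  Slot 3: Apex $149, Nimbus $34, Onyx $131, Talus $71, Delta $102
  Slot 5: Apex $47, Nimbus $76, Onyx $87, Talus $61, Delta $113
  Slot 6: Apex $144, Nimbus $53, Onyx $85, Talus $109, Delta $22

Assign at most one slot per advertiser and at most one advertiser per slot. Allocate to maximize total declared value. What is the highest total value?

This is a one-to-one assignment (maximum-weight bipartite matching).
Optimal: Apex→Slot 7 ($146), Nimbus→Slot 1 ($136), Onyx→Slot 3 ($131), Talus→Slot 6 ($109), Delta→Slot 5 ($113) — total 146+136+131+109+113 = $635.
Max-entry greedy (repeatedly take the single best remaining cell) gives $555, worse by 80.
Next-best assignment: Apex→Slot 3, Nimbus→Slot 1, Onyx→Slot 7, Talus→Slot 6, Delta→Slot 5 = $617.

Maximum total: $635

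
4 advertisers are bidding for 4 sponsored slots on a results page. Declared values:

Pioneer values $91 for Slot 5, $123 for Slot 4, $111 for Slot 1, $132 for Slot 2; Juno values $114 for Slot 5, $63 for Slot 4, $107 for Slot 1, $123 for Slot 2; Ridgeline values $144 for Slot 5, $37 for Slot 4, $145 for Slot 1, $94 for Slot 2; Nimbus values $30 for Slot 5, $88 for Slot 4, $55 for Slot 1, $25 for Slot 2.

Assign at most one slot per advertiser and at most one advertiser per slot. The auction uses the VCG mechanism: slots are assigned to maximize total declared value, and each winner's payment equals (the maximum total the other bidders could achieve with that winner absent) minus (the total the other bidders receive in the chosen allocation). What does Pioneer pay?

Pioneer pays $9.

Efficient allocation: Pioneer→Slot 2 ($132), Juno→Slot 5 ($114), Ridgeline→Slot 1 ($145), Nimbus→Slot 4 ($88); total welfare W = $479.
Pioneer receives Slot 2 at value $132, so the others get W − 132 = $347.
Without Pioneer: best allocation of the remaining 3 bidders over all 4 slots is Juno→Slot 2 ($123), Ridgeline→Slot 1 ($145), Nimbus→Slot 4 ($88), total $356.
VCG payment = (others' best without Pioneer) − (others' welfare with Pioneer) = 356 − 347 = $9.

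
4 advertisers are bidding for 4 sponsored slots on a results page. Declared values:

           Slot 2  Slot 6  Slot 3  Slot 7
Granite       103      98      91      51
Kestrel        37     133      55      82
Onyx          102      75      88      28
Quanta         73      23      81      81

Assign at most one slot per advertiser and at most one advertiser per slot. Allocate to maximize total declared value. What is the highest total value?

Optimal: Granite→Slot 3 ($91), Kestrel→Slot 6 ($133), Onyx→Slot 2 ($102), Quanta→Slot 7 ($81) — total 91+133+102+81 = $407.
Row-greedy (each advertiser in turn takes its best remaining slot) gives $405, worse by 2.
Next-best assignment: Granite→Slot 2, Kestrel→Slot 6, Onyx→Slot 3, Quanta→Slot 7 = $405.

Maximum total: $407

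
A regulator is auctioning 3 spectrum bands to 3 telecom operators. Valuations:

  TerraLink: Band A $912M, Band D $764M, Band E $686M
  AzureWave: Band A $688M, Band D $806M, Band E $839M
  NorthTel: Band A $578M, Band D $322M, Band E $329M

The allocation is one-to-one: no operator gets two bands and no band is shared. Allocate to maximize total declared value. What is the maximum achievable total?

This is a one-to-one assignment (maximum-weight bipartite matching).
Optimal: TerraLink→Band D ($764M), AzureWave→Band E ($839M), NorthTel→Band A ($578M) — total 764+839+578 = $2181M.
Column-greedy (each band in turn goes to its best remaining operator) gives $2047M, worse by 134.

Max total: $2181M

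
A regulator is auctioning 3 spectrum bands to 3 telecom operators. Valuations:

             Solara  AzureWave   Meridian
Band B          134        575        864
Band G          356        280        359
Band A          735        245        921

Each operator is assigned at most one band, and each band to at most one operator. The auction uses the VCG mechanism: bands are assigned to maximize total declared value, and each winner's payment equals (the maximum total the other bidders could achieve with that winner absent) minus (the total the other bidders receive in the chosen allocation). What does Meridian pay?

Meridian pays $295M.

Efficient allocation: Solara→Band A ($735M), AzureWave→Band G ($280M), Meridian→Band B ($864M); total welfare W = $1879M.
Meridian receives Band B at value $864M, so the others get W − 864 = $1015M.
Without Meridian: best allocation of the remaining 2 bidders over all 3 bands is Solara→Band A ($735M), AzureWave→Band B ($575M), total $1310M.
VCG payment = (others' best without Meridian) − (others' welfare with Meridian) = 1310 − 1015 = $295M.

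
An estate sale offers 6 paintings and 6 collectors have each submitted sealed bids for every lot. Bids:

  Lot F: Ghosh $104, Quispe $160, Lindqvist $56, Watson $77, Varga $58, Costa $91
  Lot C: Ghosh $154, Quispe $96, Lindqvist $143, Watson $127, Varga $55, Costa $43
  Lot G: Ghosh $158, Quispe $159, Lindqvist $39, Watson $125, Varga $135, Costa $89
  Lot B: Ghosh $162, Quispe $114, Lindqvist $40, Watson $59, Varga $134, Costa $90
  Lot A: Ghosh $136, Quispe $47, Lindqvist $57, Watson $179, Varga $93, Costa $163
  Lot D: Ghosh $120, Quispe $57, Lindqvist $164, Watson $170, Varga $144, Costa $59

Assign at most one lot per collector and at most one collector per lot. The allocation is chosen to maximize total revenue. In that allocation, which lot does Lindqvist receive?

Treat this as an assignment problem: match each collector to one lot.
Optimal: Ghosh→Lot B ($162), Quispe→Lot F ($160), Lindqvist→Lot C ($143), Watson→Lot D ($170), Varga→Lot G ($135), Costa→Lot A ($163) — total 162+160+143+170+135+163 = $933.
Max-entry greedy (repeatedly take the single best remaining cell) gives $843, worse by 90.
Every other assignment is strictly worse.
Lindqvist's own top lot is Lot D ($164), but forcing Lindqvist→Lot D and reassigning the rest optimally gives only $911 — worse by 22.

Lindqvist receives Lot C.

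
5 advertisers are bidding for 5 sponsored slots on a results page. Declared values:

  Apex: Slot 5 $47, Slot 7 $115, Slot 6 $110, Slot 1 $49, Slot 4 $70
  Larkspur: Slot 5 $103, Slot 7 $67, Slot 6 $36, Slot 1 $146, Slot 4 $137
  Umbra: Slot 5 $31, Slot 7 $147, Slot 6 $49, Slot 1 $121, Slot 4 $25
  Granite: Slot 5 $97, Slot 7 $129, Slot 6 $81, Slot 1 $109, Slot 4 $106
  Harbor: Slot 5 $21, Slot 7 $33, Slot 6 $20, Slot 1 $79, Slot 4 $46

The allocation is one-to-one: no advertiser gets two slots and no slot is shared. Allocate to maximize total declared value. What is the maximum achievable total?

Max total: $570

This is the linear assignment problem.
Optimal: Apex→Slot 6 ($110), Larkspur→Slot 4 ($137), Umbra→Slot 7 ($147), Granite→Slot 5 ($97), Harbor→Slot 1 ($79) — total 110+137+147+97+79 = $570.
Row-greedy (each advertiser in turn takes its best remaining slot) gives $437, worse by 133.
Swapping Larkspur↔Apex (Larkspur→Slot 6 $36, Apex→Slot 4 $70) loses 141.
Checked against all permutations: $570 is optimal.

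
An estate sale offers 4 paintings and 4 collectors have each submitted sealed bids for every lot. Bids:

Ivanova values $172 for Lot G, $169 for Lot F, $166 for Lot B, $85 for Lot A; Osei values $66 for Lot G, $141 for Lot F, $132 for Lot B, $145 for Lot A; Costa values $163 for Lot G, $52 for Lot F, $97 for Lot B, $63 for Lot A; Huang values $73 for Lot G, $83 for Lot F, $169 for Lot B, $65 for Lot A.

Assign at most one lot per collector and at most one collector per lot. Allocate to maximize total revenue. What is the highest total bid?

Maximum total: $646

Optimal: Ivanova→Lot F ($169), Osei→Lot A ($145), Costa→Lot G ($163), Huang→Lot B ($169) — total 169+145+163+169 = $646.
Max-entry greedy (repeatedly take the single best remaining cell) gives $538, worse by 108.
Next-best assignment: Ivanova→Lot A, Osei→Lot F, Costa→Lot G, Huang→Lot B = $558.
Every other assignment is strictly worse.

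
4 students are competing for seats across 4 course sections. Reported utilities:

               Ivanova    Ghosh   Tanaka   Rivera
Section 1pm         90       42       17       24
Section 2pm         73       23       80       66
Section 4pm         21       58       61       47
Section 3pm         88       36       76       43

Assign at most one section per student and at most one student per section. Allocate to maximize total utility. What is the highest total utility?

Treat this as an assignment problem: match each student to one section.
Optimal: Ivanova→Section 1pm (90 points), Ghosh→Section 4pm (58 points), Tanaka→Section 3pm (76 points), Rivera→Section 2pm (66 points) — total 90+58+76+66 = 290 points.
Swapping Tanaka↔Ivanova (Tanaka→Section 1pm 17 points, Ivanova→Section 3pm 88 points) loses 61.
No other one-to-one assignment exceeds 290 points.

Max total: 290 points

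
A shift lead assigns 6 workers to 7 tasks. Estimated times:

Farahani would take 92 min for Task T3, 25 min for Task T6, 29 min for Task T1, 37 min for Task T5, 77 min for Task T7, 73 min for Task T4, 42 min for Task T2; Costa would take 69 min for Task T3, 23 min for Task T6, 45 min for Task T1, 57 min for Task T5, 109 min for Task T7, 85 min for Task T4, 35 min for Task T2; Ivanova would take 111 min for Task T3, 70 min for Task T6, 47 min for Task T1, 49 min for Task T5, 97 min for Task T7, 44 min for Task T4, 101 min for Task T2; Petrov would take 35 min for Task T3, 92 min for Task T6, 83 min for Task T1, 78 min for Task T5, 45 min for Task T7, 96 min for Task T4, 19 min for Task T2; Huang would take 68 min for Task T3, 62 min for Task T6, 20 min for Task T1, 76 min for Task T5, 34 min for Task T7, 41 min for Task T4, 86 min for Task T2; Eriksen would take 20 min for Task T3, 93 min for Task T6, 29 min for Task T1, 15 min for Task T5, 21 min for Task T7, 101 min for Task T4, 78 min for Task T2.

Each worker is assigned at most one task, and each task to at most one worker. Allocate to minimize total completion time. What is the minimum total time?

Min total: 163 min

Optimal: Farahani→Task T5 (37 min), Costa→Task T6 (23 min), Ivanova→Task T4 (44 min), Petrov→Task T2 (19 min), Huang→Task T1 (20 min), Eriksen→Task T3 (20 min) — total 37+23+44+19+20+20 = 163 min.
Column-greedy (each task in turn goes to its cheapest remaining worker) gives 189 min, worse by 26.
Next-best assignment: Farahani→Task T1, Costa→Task T6, Ivanova→Task T4, Petrov→Task T2, Huang→Task T7, Eriksen→Task T5 = 164 min.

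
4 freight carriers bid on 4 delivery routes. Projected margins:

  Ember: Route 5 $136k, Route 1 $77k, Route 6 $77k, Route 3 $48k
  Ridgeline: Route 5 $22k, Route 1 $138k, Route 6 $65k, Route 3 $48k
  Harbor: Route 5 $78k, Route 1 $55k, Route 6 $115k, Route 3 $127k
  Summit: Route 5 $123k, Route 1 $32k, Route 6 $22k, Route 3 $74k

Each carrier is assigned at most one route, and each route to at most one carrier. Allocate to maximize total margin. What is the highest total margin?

Optimal: Ember→Route 6 ($77k), Ridgeline→Route 1 ($138k), Harbor→Route 3 ($127k), Summit→Route 5 ($123k) — total 77+138+127+123 = $465k.
No other one-to-one assignment exceeds $465k.

Maximum total: $465k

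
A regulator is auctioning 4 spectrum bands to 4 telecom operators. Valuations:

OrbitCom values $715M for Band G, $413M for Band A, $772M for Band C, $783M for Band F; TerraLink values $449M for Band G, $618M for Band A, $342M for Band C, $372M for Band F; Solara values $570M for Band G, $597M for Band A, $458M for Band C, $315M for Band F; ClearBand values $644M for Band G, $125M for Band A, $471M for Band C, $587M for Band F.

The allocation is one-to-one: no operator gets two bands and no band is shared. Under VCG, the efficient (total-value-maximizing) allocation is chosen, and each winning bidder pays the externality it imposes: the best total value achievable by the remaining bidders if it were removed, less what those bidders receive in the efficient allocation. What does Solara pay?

Efficient allocation: OrbitCom→Band C ($772M), TerraLink→Band A ($618M), Solara→Band G ($570M), ClearBand→Band F ($587M); total welfare W = $2547M.
Solara receives Band G at value $570M, so the others get W − 570 = $1977M.
Without Solara: best allocation of the remaining 3 bidders over all 4 bands is OrbitCom→Band F ($783M), TerraLink→Band A ($618M), ClearBand→Band G ($644M), total $2045M.
VCG payment = (others' best without Solara) − (others' welfare with Solara) = 2045 − 1977 = $68M.

Solara pays $68M.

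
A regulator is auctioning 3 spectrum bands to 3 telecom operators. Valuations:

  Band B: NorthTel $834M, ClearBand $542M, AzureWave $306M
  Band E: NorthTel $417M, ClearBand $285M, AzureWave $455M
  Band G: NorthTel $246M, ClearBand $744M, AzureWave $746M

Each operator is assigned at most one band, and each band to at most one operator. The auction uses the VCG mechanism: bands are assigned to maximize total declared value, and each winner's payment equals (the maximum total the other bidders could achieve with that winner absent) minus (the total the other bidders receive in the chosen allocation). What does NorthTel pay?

Efficient allocation: NorthTel→Band B ($834M), ClearBand→Band G ($744M), AzureWave→Band E ($455M); total welfare W = $2033M.
NorthTel receives Band B at value $834M, so the others get W − 834 = $1199M.
Without NorthTel: best allocation of the remaining 2 bidders over all 3 bands is ClearBand→Band B ($542M), AzureWave→Band G ($746M), total $1288M.
VCG payment = (others' best without NorthTel) − (others' welfare with NorthTel) = 1288 − 1199 = $89M.

NorthTel pays $89M.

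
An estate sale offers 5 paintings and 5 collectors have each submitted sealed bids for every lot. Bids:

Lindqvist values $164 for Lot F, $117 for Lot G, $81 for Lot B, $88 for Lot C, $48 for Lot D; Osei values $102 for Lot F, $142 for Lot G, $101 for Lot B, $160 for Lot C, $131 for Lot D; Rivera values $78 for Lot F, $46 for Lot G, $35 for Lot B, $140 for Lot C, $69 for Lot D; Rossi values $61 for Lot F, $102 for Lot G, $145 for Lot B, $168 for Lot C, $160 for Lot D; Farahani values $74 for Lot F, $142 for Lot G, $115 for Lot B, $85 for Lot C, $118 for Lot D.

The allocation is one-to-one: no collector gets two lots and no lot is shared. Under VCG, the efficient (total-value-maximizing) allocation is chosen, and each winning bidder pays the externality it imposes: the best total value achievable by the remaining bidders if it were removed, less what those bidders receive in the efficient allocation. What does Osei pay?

Osei pays $15.

Efficient allocation: Lindqvist→Lot F ($164), Osei→Lot D ($131), Rivera→Lot C ($140), Rossi→Lot B ($145), Farahani→Lot G ($142); total welfare W = $722.
Osei receives Lot D at value $131, so the others get W − 131 = $591.
Without Osei: best allocation of the remaining 4 bidders over all 5 lots is Lindqvist→Lot F ($164), Rivera→Lot C ($140), Rossi→Lot D ($160), Farahani→Lot G ($142), total $606.
VCG payment = (others' best without Osei) − (others' welfare with Osei) = 606 − 591 = $15.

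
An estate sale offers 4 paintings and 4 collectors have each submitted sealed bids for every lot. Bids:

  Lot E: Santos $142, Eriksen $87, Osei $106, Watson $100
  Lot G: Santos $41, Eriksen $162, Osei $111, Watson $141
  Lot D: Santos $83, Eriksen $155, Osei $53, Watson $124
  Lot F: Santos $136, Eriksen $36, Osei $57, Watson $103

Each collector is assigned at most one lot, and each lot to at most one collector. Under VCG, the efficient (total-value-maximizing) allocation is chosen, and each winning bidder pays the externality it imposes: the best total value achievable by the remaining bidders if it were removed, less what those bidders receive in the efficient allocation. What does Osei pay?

Osei pays $6.

Efficient allocation: Santos→Lot F ($136), Eriksen→Lot D ($155), Osei→Lot E ($106), Watson→Lot G ($141); total welfare W = $538.
Osei receives Lot E at value $106, so the others get W − 106 = $432.
Without Osei: best allocation of the remaining 3 bidders over all 4 lots is Santos→Lot E ($142), Eriksen→Lot D ($155), Watson→Lot G ($141), total $438.
VCG payment = (others' best without Osei) − (others' welfare with Osei) = 438 − 432 = $6.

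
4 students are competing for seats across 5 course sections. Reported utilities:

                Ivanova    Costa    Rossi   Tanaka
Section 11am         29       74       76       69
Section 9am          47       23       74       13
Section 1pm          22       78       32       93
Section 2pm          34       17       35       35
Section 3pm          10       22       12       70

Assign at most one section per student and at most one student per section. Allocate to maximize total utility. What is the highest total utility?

Maximum total: 275 points

Optimal: Ivanova→Section 2pm (34 points), Costa→Section 11am (74 points), Rossi→Section 9am (74 points), Tanaka→Section 1pm (93 points) — total 34+74+74+93 = 275 points.
Column-greedy (each section in turn goes to its best remaining student) gives 233 points, worse by 42.
Next-best assignment: Ivanova→Section 9am, Costa→Section 1pm, Rossi→Section 11am, Tanaka→Section 3pm = 271 points.
Swapping Rossi↔Tanaka (Rossi→Section 1pm 32 points, Tanaka→Section 9am 13 points) loses 122.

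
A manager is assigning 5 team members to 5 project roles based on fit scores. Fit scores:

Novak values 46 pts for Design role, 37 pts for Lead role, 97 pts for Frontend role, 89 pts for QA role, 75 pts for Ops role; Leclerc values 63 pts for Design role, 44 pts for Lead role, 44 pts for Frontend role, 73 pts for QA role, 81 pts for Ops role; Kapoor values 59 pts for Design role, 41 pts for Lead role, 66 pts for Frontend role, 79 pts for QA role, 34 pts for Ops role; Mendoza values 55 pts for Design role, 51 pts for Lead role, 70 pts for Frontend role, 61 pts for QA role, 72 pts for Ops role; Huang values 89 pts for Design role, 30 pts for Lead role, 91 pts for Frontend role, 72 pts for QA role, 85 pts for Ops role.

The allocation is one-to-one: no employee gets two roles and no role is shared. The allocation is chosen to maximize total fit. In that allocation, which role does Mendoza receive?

This is the linear assignment problem.
Optimal: Novak→Frontend role (97 pts), Leclerc→Ops role (81 pts), Kapoor→QA role (79 pts), Mendoza→Lead role (51 pts), Huang→Design role (89 pts) — total 97+81+79+51+89 = 397 pts.
Row-greedy (each employee in turn takes its best remaining role) gives 342 pts, worse by 55.
Mendoza's own top role is Ops role (72 pts), but forcing Mendoza→Ops role and reassigning the rest optimally gives only 381 pts — worse by 16.

Mendoza receives Lead role.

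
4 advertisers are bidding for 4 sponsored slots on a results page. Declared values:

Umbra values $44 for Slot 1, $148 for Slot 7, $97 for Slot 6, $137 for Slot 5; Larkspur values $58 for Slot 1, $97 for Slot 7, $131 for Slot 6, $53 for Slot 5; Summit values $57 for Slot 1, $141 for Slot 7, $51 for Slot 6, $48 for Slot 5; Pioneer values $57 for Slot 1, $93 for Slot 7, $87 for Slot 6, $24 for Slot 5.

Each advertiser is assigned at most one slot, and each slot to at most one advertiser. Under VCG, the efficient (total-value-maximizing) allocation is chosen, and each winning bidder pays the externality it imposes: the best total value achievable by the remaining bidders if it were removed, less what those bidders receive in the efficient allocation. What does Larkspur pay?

Larkspur pays $30.

Efficient allocation: Umbra→Slot 5 ($137), Larkspur→Slot 6 ($131), Summit→Slot 7 ($141), Pioneer→Slot 1 ($57); total welfare W = $466.
Larkspur receives Slot 6 at value $131, so the others get W − 131 = $335.
Without Larkspur: best allocation of the remaining 3 bidders over all 4 slots is Umbra→Slot 5 ($137), Summit→Slot 7 ($141), Pioneer→Slot 6 ($87), total $365.
VCG payment = (others' best without Larkspur) − (others' welfare with Larkspur) = 365 − 335 = $30.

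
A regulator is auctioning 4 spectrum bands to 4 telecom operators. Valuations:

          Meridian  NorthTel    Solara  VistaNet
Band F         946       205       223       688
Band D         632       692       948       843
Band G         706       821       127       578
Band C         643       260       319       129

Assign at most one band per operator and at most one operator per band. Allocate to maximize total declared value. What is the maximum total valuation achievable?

Maximum total: $3100M

Optimal: Meridian→Band C ($643M), NorthTel→Band G ($821M), Solara→Band D ($948M), VistaNet→Band F ($688M) — total 643+821+948+688 = $3100M.
Row-greedy (each operator in turn takes its best remaining band) gives $2844M, worse by 256.
Swapping VistaNet↔NorthTel (VistaNet→Band G $578M, NorthTel→Band F $205M) loses 726.
No other one-to-one assignment exceeds $3100M.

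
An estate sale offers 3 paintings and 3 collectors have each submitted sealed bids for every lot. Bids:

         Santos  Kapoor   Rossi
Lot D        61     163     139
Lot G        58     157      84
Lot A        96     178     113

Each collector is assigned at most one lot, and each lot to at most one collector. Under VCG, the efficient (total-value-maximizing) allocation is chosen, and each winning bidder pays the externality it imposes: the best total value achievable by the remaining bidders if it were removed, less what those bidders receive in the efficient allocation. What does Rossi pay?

Rossi pays $6.

Efficient allocation: Santos→Lot A ($96), Kapoor→Lot G ($157), Rossi→Lot D ($139); total welfare W = $392.
Rossi receives Lot D at value $139, so the others get W − 139 = $253.
Without Rossi: best allocation of the remaining 2 bidders over all 3 lots is Santos→Lot A ($96), Kapoor→Lot D ($163), total $259.
VCG payment = (others' best without Rossi) − (others' welfare with Rossi) = 259 − 253 = $6.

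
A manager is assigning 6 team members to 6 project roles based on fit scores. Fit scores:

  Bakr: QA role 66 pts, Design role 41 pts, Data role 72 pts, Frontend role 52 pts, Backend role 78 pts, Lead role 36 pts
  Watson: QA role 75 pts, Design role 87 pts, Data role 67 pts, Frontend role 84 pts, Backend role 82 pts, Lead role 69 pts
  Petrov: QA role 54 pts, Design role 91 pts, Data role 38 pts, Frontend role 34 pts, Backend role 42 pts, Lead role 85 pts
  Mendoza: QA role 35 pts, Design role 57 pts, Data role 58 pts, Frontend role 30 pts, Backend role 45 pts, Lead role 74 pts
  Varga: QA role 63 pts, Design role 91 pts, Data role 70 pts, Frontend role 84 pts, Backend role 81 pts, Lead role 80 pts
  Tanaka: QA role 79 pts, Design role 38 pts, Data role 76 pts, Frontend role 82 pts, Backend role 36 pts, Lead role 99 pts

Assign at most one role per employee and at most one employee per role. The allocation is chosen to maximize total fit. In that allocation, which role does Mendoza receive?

Optimal: Bakr→Backend role (78 pts), Watson→QA role (75 pts), Petrov→Design role (91 pts), Mendoza→Data role (58 pts), Varga→Frontend role (84 pts), Tanaka→Lead role (99 pts) — total 78+75+91+58+84+99 = 485 pts.
Max-entry greedy (repeatedly take the single best remaining cell) gives 462 pts, worse by 23.
Next-best assignment: Bakr→Data role, Watson→Backend role, Petrov→Design role, Mendoza→Lead role, Varga→Frontend role, Tanaka→QA role = 482 pts.
Swapping Petrov↔Bakr (Petrov→Backend role 42 pts, Bakr→Design role 41 pts) loses 86.
Checked against all permutations: 485 pts is optimal.
Mendoza's own top role is Lead role (74 pts), but forcing Mendoza→Lead role and reassigning the rest optimally gives only 482 pts — worse by 3.

Mendoza receives Data role.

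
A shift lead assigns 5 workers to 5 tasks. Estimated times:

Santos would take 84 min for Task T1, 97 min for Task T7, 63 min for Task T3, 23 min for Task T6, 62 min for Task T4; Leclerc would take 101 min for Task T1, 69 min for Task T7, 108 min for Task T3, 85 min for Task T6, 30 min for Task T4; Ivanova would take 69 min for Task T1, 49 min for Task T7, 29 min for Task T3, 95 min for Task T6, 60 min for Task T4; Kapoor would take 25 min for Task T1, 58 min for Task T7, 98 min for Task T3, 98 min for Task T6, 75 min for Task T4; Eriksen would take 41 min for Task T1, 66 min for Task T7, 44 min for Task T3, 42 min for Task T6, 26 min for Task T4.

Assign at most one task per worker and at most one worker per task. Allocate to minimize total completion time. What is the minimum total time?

Minimum total: 171 min

This is a one-to-one assignment (minimum-cost bipartite matching).
Optimal: Santos→Task T6 (23 min), Leclerc→Task T4 (30 min), Ivanova→Task T7 (49 min), Kapoor→Task T1 (25 min), Eriksen→Task T3 (44 min) — total 23+30+49+25+44 = 171 min.
Swapping Santos↔Ivanova (Santos→Task T7 97 min, Ivanova→Task T6 95 min) adds 120.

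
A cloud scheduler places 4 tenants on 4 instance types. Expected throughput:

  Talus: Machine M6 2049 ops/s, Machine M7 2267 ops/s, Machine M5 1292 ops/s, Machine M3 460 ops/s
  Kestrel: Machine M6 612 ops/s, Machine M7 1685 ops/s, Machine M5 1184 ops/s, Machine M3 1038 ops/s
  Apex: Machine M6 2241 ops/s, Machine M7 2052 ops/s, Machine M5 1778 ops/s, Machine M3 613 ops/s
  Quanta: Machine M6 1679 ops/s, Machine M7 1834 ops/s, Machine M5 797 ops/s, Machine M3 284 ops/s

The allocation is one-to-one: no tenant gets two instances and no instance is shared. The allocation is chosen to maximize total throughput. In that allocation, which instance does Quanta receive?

Treat this as an assignment problem: match each tenant to one instance.
Optimal: Talus→Machine M7 (2267 ops/s), Kestrel→Machine M3 (1038 ops/s), Apex→Machine M5 (1778 ops/s), Quanta→Machine M6 (1679 ops/s) — total 2267+1038+1778+1679 = 6762 ops/s.
Max-entry greedy (repeatedly take the single best remaining cell) gives 5976 ops/s, worse by 786.
Every other assignment is strictly worse.
Quanta's own top instance is Machine M7 (1834 ops/s), but forcing Quanta→Machine M7 and reassigning the rest optimally gives only 6699 ops/s — worse by 63.

Quanta receives Machine M6.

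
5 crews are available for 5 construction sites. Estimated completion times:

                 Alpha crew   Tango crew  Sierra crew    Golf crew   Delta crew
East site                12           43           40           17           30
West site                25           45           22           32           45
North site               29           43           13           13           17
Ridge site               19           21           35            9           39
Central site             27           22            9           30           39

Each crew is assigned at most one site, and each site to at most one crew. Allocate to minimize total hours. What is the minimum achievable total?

Treat this as an assignment problem: match each crew to one site.
Optimal: Alpha crew→East site (12 hours), Tango crew→Central site (22 hours), Sierra crew→West site (22 hours), Golf crew→Ridge site (9 hours), Delta crew→North site (17 hours) — total 12+22+22+9+17 = 82 hours.
Next-best assignment: Alpha crew→West site, Tango crew→Ridge site, Sierra crew→Central site, Golf crew→East site, Delta crew→North site = 89 hours.

Minimum total: 82 hours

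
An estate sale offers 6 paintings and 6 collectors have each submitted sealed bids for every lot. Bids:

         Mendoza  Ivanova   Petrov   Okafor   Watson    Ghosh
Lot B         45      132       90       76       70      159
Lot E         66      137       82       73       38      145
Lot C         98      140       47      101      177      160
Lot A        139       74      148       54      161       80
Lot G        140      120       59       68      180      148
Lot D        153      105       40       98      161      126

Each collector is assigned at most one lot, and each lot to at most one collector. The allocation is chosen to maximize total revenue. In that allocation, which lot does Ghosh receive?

Ghosh receives Lot B.

Treat this as an assignment problem: match each collector to one lot.
Optimal: Mendoza→Lot D ($153), Ivanova→Lot E ($137), Petrov→Lot A ($148), Okafor→Lot C ($101), Watson→Lot G ($180), Ghosh→Lot B ($159) — total 153+137+148+101+180+159 = $878.
Row-greedy (each collector in turn takes its best remaining lot) gives $842, worse by 36.
Ghosh's own top lot is Lot C ($160), but forcing Ghosh→Lot C and reassigning the rest optimally gives only $854 — worse by 24.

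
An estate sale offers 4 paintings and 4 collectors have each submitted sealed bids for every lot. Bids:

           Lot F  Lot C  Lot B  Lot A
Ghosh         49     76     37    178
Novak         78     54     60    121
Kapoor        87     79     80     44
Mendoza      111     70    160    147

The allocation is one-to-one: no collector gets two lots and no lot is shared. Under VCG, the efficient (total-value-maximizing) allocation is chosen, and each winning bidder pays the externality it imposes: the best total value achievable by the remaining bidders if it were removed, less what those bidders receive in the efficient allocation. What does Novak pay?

Efficient allocation: Ghosh→Lot A ($178), Novak→Lot F ($78), Kapoor→Lot C ($79), Mendoza→Lot B ($160); total welfare W = $495.
Novak receives Lot F at value $78, so the others get W − 78 = $417.
Without Novak: best allocation of the remaining 3 bidders over all 4 lots is Ghosh→Lot A ($178), Kapoor→Lot F ($87), Mendoza→Lot B ($160), total $425.
VCG payment = (others' best without Novak) − (others' welfare with Novak) = 425 − 417 = $8.

Novak pays $8.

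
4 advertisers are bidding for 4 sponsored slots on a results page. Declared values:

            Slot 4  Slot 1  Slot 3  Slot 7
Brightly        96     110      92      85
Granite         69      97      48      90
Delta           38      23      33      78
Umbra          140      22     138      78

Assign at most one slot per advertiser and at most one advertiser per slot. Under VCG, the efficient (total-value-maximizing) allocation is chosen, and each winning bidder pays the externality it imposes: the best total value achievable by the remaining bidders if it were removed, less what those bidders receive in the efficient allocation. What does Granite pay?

Efficient allocation: Brightly→Slot 4 ($96), Granite→Slot 1 ($97), Delta→Slot 7 ($78), Umbra→Slot 3 ($138); total welfare W = $409.
Granite receives Slot 1 at value $97, so the others get W − 97 = $312.
Without Granite: best allocation of the remaining 3 bidders over all 4 slots is Brightly→Slot 1 ($110), Delta→Slot 7 ($78), Umbra→Slot 4 ($140), total $328.
VCG payment = (others' best without Granite) − (others' welfare with Granite) = 328 − 312 = $16.

Granite pays $16.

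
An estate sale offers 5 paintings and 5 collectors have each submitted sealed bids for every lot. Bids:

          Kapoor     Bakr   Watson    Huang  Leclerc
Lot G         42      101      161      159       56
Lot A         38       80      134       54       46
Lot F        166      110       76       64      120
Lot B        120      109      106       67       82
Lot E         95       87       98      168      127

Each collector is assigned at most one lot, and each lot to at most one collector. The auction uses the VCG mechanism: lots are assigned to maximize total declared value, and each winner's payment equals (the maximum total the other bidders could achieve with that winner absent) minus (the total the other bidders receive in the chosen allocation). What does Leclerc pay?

Efficient allocation: Kapoor→Lot F ($166), Bakr→Lot B ($109), Watson→Lot A ($134), Huang→Lot G ($159), Leclerc→Lot E ($127); total welfare W = $695.
Leclerc receives Lot E at value $127, so the others get W − 127 = $568.
Without Leclerc: best allocation of the remaining 4 bidders over all 5 lots is Kapoor→Lot F ($166), Bakr→Lot B ($109), Watson→Lot G ($161), Huang→Lot E ($168), total $604.
VCG payment = (others' best without Leclerc) − (others' welfare with Leclerc) = 604 − 568 = $36.

Leclerc pays $36.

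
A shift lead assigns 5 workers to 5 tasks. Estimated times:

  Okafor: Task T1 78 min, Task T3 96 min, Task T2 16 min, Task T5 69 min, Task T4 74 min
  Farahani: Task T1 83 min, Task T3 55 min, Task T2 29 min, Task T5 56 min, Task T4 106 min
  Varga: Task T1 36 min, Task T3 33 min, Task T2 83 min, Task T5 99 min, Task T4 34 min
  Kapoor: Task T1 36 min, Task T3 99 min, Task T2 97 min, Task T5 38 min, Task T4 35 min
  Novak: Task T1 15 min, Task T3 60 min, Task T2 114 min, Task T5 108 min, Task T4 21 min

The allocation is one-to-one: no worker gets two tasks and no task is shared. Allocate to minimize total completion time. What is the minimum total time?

Min total: 155 min

Treat this as an assignment problem: match each worker to one task.
Optimal: Okafor→Task T2 (16 min), Farahani→Task T5 (56 min), Varga→Task T3 (33 min), Kapoor→Task T4 (35 min), Novak→Task T1 (15 min) — total 16+56+33+35+15 = 155 min.
Column-greedy (each task in turn goes to its cheapest remaining worker) gives 208 min, worse by 53.
Next-best assignment: Okafor→Task T2, Farahani→Task T3, Varga→Task T4, Kapoor→Task T5, Novak→Task T1 = 158 min.
Swapping Farahani↔Novak (Farahani→Task T1 83 min, Novak→Task T5 108 min) adds 120.
Checked against all permutations: 155 min is optimal.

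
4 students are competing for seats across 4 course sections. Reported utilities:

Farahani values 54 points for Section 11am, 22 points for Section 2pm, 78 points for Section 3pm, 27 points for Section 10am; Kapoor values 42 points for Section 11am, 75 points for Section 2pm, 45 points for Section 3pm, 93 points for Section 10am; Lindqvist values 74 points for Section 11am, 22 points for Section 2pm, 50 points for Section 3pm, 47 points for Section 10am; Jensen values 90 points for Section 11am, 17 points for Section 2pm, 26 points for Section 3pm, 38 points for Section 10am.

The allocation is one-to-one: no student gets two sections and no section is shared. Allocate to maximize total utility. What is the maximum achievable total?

Max total: 290 points

This is the linear assignment problem.
Optimal: Farahani→Section 3pm (78 points), Kapoor→Section 2pm (75 points), Lindqvist→Section 10am (47 points), Jensen→Section 11am (90 points) — total 78+75+47+90 = 290 points.
Max-entry greedy (repeatedly take the single best remaining cell) gives 283 points, worse by 7.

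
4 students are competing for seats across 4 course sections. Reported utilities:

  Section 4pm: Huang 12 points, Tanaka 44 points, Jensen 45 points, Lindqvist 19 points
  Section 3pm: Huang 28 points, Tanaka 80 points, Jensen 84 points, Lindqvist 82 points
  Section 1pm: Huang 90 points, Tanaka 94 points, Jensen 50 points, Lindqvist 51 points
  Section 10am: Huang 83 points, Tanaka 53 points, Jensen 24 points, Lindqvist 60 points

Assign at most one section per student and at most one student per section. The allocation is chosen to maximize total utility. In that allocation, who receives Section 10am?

Huang receives Section 10am.

Optimal: Huang→Section 10am (83 points), Tanaka→Section 1pm (94 points), Jensen→Section 4pm (45 points), Lindqvist→Section 3pm (82 points) — total 83+94+45+82 = 304 points.
Max-entry greedy (repeatedly take the single best remaining cell) gives 280 points, worse by 24.
Next-best assignment: Huang→Section 10am, Tanaka→Section 1pm, Jensen→Section 3pm, Lindqvist→Section 4pm = 280 points.
Swapping Tanaka↔Lindqvist (Tanaka→Section 3pm 80 points, Lindqvist→Section 1pm 51 points) loses 45.
Every other assignment is strictly worse.
Huang's own top section is Section 1pm (90 points), but forcing Huang→Section 1pm and reassigning the rest optimally gives only 278 points — worse by 26.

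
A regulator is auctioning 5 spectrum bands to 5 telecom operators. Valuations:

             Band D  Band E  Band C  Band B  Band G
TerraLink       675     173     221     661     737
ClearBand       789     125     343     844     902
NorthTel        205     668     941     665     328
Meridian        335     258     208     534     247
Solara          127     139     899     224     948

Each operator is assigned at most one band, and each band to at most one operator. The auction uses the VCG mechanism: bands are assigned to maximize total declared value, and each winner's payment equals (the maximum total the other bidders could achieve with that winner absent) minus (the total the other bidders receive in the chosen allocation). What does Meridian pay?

Meridian pays $264M.

Efficient allocation: TerraLink→Band D ($675M), ClearBand→Band G ($902M), NorthTel→Band E ($668M), Meridian→Band B ($534M), Solara→Band C ($899M); total welfare W = $3678M.
Meridian receives Band B at value $534M, so the others get W − 534 = $3144M.
Without Meridian: best allocation of the remaining 4 bidders over all 5 bands is TerraLink→Band D ($675M), ClearBand→Band B ($844M), NorthTel→Band C ($941M), Solara→Band G ($948M), total $3408M.
VCG payment = (others' best without Meridian) − (others' welfare with Meridian) = 3408 − 3144 = $264M.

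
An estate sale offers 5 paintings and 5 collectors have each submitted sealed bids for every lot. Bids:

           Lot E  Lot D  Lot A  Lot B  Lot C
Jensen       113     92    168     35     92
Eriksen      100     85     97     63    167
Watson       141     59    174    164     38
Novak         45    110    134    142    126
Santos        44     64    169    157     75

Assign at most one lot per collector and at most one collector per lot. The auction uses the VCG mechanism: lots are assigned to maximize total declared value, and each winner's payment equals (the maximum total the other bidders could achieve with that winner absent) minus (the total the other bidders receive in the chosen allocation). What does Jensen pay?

Efficient allocation: Jensen→Lot A ($168), Eriksen→Lot C ($167), Watson→Lot E ($141), Novak→Lot D ($110), Santos→Lot B ($157); total welfare W = $743.
Jensen receives Lot A at value $168, so the others get W − 168 = $575.
Without Jensen: best allocation of the remaining 4 bidders over all 5 lots is Eriksen→Lot C ($167), Watson→Lot E ($141), Novak→Lot B ($142), Santos→Lot A ($169), total $619.
VCG payment = (others' best without Jensen) − (others' welfare with Jensen) = 619 − 575 = $44.

Jensen pays $44.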